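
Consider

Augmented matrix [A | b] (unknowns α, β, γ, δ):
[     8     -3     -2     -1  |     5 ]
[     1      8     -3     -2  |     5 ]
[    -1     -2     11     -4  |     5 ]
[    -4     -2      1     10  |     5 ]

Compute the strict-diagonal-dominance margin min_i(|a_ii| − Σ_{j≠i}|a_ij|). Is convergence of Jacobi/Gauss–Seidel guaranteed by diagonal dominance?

2

row 1: |8| − (3+2+1) = 2
row 2: |8| − (1+3+2) = 2
row 3: |11| − (1+2+4) = 4
row 4: |10| − (4+2+1) = 3
minimum over rows = 2 → strictly diagonally dominant (convergence guaranteed)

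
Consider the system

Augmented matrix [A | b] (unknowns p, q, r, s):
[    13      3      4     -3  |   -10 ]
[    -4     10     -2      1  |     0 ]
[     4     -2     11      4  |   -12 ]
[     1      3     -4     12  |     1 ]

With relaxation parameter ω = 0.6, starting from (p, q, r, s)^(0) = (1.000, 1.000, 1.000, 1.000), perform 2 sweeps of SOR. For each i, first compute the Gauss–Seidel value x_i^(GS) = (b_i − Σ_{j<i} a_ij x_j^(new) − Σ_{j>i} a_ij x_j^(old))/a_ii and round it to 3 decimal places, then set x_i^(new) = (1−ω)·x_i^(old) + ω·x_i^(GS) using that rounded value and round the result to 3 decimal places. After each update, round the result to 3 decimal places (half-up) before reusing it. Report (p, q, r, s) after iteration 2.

(-0.501, -0.024, -0.769, 0.056)

Iteration 1:
  p: GS value = (-10 - (3)·1.000 - (4)·1.000 - (-3)·1.000) / (13) = -1.077;  p ← (1−ω)·1.000 + ω·-1.077 = -0.246
  q: GS value = (0 - (-4)·-0.246 - (-2)·1.000 - (1)·1.000) / (10) = 0.002;  q ← (1−ω)·1.000 + ω·0.002 = 0.401
  r: GS value = (-12 - (4)·-0.246 - (-2)·0.401 - (4)·1.000) / (11) = -1.292;  r ← (1−ω)·1.000 + ω·-1.292 = -0.375
  s: GS value = (1 - (1)·-0.246 - (3)·0.401 - (-4)·-0.375) / (12) = -0.121;  s ← (1−ω)·1.000 + ω·-0.121 = 0.327
Iteration 2:
  p: GS value = (-10 - (3)·0.401 - (4)·-0.375 - (-3)·0.327) / (13) = -0.671;  p ← (1−ω)·-0.246 + ω·-0.671 = -0.501
  q: GS value = (0 - (-4)·-0.501 - (-2)·-0.375 - (1)·0.327) / (10) = -0.308;  q ← (1−ω)·0.401 + ω·-0.308 = -0.024
  r: GS value = (-12 - (4)·-0.501 - (-2)·-0.024 - (4)·0.327) / (11) = -1.032;  r ← (1−ω)·-0.375 + ω·-1.032 = -0.769
  s: GS value = (1 - (1)·-0.501 - (3)·-0.024 - (-4)·-0.769) / (12) = -0.125;  s ← (1−ω)·0.327 + ω·-0.125 = 0.056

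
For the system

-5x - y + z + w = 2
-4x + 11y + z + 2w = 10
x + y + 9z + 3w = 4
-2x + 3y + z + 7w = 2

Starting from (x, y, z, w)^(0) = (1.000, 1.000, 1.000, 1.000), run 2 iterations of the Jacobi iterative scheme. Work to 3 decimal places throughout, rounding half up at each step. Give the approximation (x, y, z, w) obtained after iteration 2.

Iteration 1:
  x = (2 - (-1)·1.000 - (1)·1.000 - (1)·1.000) / (-5) = -0.200
  y = (10 - (-4)·1.000 - (1)·1.000 - (2)·1.000) / (11) = 1.000
  z = (4 - (1)·1.000 - (1)·1.000 - (3)·1.000) / (9) = -0.111
  w = (2 - (-2)·1.000 - (3)·1.000 - (1)·1.000) / (7) = 0.000
Iteration 2:
  x = (2 - (-1)·1.000 - (1)·-0.111 - (1)·0.000) / (-5) = -0.622
  y = (10 - (-4)·-0.200 - (1)·-0.111 - (2)·0.000) / (11) = 0.846
  z = (4 - (1)·-0.200 - (1)·1.000 - (3)·0.000) / (9) = 0.356
  w = (2 - (-2)·-0.200 - (3)·1.000 - (1)·-0.111) / (7) = -0.184

(-0.622, 0.846, 0.356, -0.184)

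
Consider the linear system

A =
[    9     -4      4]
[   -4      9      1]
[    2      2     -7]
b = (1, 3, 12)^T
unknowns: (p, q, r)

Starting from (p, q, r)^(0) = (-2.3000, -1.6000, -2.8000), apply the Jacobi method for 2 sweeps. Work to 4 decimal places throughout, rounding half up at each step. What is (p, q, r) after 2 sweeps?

(1.2004, 0.9340, -1.6381)

Iteration 1:
  p = (1 - (-4)·-1.6000 - (4)·-2.8000) / (9) = 0.6444
  q = (3 - (-4)·-2.3000 - (1)·-2.8000) / (9) = -0.3778
  r = (12 - (2)·-2.3000 - (2)·-1.6000) / (-7) = -2.8286
Iteration 2:
  p = (1 - (-4)·-0.3778 - (4)·-2.8286) / (9) = 1.2004
  q = (3 - (-4)·0.6444 - (1)·-2.8286) / (9) = 0.9340
  r = (12 - (2)·0.6444 - (2)·-0.3778) / (-7) = -1.6381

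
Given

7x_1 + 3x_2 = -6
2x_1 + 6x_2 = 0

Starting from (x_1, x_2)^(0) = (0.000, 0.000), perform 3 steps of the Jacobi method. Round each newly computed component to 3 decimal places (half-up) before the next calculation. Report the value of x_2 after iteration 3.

0.286

Iteration 1:
  x_1 = (-6 - (3)·0.000) / (7) = -0.857
  x_2 = (0 - (2)·0.000) / (6) = 0.000
Iteration 2:
  x_1 = (-6 - (3)·0.000) / (7) = -0.857
  x_2 = (0 - (2)·-0.857) / (6) = 0.286
Iteration 3:
  x_1 = (-6 - (3)·0.286) / (7) = -0.980
  x_2 = (0 - (2)·-0.857) / (6) = 0.286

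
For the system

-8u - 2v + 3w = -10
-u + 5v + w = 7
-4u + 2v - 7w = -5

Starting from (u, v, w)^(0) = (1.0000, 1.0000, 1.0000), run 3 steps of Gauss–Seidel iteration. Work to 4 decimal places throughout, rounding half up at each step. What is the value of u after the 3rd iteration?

1.0820

Iteration 1:
  u = (-10 - (-2)·1.0000 - (3)·1.0000) / (-8) = 1.3750
  v = (7 - (-1)·1.3750 - (1)·1.0000) / (5) = 1.4750
  w = (-5 - (-4)·1.3750 - (2)·1.4750) / (-7) = 0.3500
Iteration 2:
  u = (-10 - (-2)·1.4750 - (3)·0.3500) / (-8) = 1.0125
  v = (7 - (-1)·1.0125 - (1)·0.3500) / (5) = 1.5325
  w = (-5 - (-4)·1.0125 - (2)·1.5325) / (-7) = 0.5736
Iteration 3:
  u = (-10 - (-2)·1.5325 - (3)·0.5736) / (-8) = 1.0820
  v = (7 - (-1)·1.0820 - (1)·0.5736) / (5) = 1.5017
  w = (-5 - (-4)·1.0820 - (2)·1.5017) / (-7) = 0.5251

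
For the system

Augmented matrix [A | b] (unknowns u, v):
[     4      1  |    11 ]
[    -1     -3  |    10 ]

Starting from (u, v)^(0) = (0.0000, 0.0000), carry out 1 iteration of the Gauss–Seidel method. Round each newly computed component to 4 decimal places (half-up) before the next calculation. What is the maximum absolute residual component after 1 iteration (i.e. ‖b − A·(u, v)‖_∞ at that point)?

4.2500

Iteration 1:
  u = (11 - (1)·0.0000) / (4) = 2.7500
  v = (10 - (-1)·2.7500) / (-3) = -4.2500
Residual b − A·x = (4.2500, 0.0000); ∞-norm = 4.2500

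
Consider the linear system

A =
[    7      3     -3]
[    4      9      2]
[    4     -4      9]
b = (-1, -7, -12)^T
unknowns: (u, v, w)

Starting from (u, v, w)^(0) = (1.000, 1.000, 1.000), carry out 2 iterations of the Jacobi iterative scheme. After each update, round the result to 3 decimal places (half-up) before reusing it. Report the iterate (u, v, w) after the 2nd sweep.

(-0.095, -0.418, -1.912)

Iteration 1:
  u = (-1 - (3)·1.000 - (-3)·1.000) / (7) = -0.143
  v = (-7 - (4)·1.000 - (2)·1.000) / (9) = -1.444
  w = (-12 - (4)·1.000 - (-4)·1.000) / (9) = -1.333
Iteration 2:
  u = (-1 - (3)·-1.444 - (-3)·-1.333) / (7) = -0.095
  v = (-7 - (4)·-0.143 - (2)·-1.333) / (9) = -0.418
  w = (-12 - (4)·-0.143 - (-4)·-1.444) / (9) = -1.912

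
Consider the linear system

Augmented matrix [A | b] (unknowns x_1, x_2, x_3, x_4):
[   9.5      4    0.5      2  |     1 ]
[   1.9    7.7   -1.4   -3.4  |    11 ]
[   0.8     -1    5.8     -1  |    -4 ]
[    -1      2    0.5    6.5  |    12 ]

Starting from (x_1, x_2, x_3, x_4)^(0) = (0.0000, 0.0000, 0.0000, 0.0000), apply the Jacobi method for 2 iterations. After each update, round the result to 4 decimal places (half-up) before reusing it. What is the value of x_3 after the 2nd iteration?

Iteration 1:
  x_1 = (1 - (4)·0.0000 - (0.5)·0.0000 - (2)·0.0000) / (9.5) = 0.1053
  x_2 = (11 - (1.9)·0.0000 - (-1.4)·0.0000 - (-3.4)·0.0000) / (7.7) = 1.4286
  x_3 = (-4 - (0.8)·0.0000 - (-1)·0.0000 - (-1)·0.0000) / (5.8) = -0.6897
  x_4 = (12 - (-1)·0.0000 - (2)·0.0000 - (0.5)·0.0000) / (6.5) = 1.8462
Iteration 2:
  x_1 = (1 - (4)·1.4286 - (0.5)·-0.6897 - (2)·1.8462) / (9.5) = -0.8486
  x_2 = (11 - (1.9)·0.1053 - (-1.4)·-0.6897 - (-3.4)·1.8462) / (7.7) = 2.0924
  x_3 = (-4 - (0.8)·0.1053 - (-1)·1.4286 - (-1)·1.8462) / (5.8) = -0.1396
  x_4 = (12 - (-1)·0.1053 - (2)·1.4286 - (0.5)·-0.6897) / (6.5) = 1.4758

-0.1396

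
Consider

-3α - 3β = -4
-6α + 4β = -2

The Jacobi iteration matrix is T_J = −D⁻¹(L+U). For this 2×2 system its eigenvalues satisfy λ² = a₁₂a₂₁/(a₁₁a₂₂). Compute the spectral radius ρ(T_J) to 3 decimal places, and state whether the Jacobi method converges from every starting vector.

a₁₂a₂₁/(a₁₁a₂₂) = (-3)·(-6) / ((-3)·(4)) = -1.500000
ρ = √|-1.500000| = √1.500000 = 1.225
ρ > 1, so Jacobi diverges

1.225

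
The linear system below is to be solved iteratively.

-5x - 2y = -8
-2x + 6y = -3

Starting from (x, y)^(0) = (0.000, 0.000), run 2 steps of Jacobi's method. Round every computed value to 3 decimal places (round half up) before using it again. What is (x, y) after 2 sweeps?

Iteration 1:
  x = (-8 - (-2)·0.000) / (-5) = 1.600
  y = (-3 - (-2)·0.000) / (6) = -0.500
Iteration 2:
  x = (-8 - (-2)·-0.500) / (-5) = 1.800
  y = (-3 - (-2)·1.600) / (6) = 0.033

(1.800, 0.033)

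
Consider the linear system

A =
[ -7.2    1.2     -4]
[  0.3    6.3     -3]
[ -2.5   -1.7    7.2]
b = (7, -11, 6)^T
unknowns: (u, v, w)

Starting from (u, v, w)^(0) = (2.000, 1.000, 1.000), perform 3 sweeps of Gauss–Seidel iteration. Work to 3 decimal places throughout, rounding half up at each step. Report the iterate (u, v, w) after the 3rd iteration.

(-1.259, -1.676, 0.000)

Iteration 1:
  u = (7 - (1.2)·1.000 - (-4)·1.000) / (-7.2) = -1.361
  v = (-11 - (0.3)·-1.361 - (-3)·1.000) / (6.3) = -1.205
  w = (6 - (-2.5)·-1.361 - (-1.7)·-1.205) / (7.2) = 0.076
Iteration 2:
  u = (7 - (1.2)·-1.205 - (-4)·0.076) / (-7.2) = -1.215
  v = (-11 - (0.3)·-1.215 - (-3)·0.076) / (6.3) = -1.652
  w = (6 - (-2.5)·-1.215 - (-1.7)·-1.652) / (7.2) = 0.021
Iteration 3:
  u = (7 - (1.2)·-1.652 - (-4)·0.021) / (-7.2) = -1.259
  v = (-11 - (0.3)·-1.259 - (-3)·0.021) / (6.3) = -1.676
  w = (6 - (-2.5)·-1.259 - (-1.7)·-1.676) / (7.2) = 0.000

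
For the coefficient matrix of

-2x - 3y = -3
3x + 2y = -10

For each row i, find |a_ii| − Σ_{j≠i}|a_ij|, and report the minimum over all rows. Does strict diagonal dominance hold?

row 1: |-2| − (3) = -1
row 2: |2| − (3) = -1
minimum over rows = -1 → not strictly diagonally dominant

-1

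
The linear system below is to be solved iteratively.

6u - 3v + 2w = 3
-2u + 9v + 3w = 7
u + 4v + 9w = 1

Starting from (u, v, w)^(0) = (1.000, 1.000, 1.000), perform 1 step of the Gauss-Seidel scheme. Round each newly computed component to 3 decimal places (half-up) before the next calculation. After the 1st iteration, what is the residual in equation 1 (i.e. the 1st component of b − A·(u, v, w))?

1.231

Iteration 1:
  u = (3 - (-3)·1.000 - (2)·1.000) / (6) = 0.667
  v = (7 - (-2)·0.667 - (3)·1.000) / (9) = 0.593
  w = (1 - (1)·0.667 - (4)·0.593) / (9) = -0.227
Residual b − A·x = (1.231, 3.678, 0.004)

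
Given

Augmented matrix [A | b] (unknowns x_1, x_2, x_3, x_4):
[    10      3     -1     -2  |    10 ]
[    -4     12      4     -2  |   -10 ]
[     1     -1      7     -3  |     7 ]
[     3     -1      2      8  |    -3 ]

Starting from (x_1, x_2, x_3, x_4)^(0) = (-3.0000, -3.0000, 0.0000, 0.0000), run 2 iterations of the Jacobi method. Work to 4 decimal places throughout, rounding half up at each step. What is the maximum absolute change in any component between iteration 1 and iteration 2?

1.9417

Iteration 1:
  x_1 = (10 - (3)·-3.0000 - (-1)·0.0000 - (-2)·0.0000) / (10) = 1.9000
  x_2 = (-10 - (-4)·-3.0000 - (4)·0.0000 - (-2)·0.0000) / (12) = -1.8333
  x_3 = (7 - (1)·-3.0000 - (-1)·-3.0000 - (-3)·0.0000) / (7) = 1.0000
  x_4 = (-3 - (3)·-3.0000 - (-1)·-3.0000 - (2)·0.0000) / (8) = 0.3750
Iteration 2:
  x_1 = (10 - (3)·-1.8333 - (-1)·1.0000 - (-2)·0.3750) / (10) = 1.7250
  x_2 = (-10 - (-4)·1.9000 - (4)·1.0000 - (-2)·0.3750) / (12) = -0.4708
  x_3 = (7 - (1)·1.9000 - (-1)·-1.8333 - (-3)·0.3750) / (7) = 0.6274
  x_4 = (-3 - (3)·1.9000 - (-1)·-1.8333 - (2)·1.0000) / (8) = -1.5667
Change: (-0.1750, 1.3625, -0.3726, -1.9417) → max |·| = 1.9417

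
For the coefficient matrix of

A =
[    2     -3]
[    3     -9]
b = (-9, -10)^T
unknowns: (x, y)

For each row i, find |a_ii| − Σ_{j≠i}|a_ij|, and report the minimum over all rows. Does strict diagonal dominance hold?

-1

row 1: |2| − (3) = -1
row 2: |-9| − (3) = 6
minimum over rows = -1 → not strictly diagonally dominant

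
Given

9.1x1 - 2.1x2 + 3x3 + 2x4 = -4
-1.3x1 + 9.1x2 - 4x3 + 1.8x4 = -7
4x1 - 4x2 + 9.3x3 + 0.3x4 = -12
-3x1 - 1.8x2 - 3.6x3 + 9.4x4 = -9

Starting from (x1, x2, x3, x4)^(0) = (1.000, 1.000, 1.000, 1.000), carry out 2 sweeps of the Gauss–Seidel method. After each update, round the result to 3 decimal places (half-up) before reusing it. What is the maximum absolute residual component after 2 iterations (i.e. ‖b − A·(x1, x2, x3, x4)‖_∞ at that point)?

2.000

Iteration 1:
  x1 = (-4 - (-2.1)·1.000 - (3)·1.000 - (2)·1.000) / (9.1) = -0.758
  x2 = (-7 - (-1.3)·-0.758 - (-4)·1.000 - (1.8)·1.000) / (9.1) = -0.636
  x3 = (-12 - (4)·-0.758 - (-4)·-0.636 - (0.3)·1.000) / (9.3) = -1.270
  x4 = (-9 - (-3)·-0.758 - (-1.8)·-0.636 - (-3.6)·-1.270) / (9.4) = -1.808
Iteration 2:
  x1 = (-4 - (-2.1)·-0.636 - (3)·-1.270 - (2)·-1.808) / (9.1) = 0.230
  x2 = (-7 - (-1.3)·0.230 - (-4)·-1.270 - (1.8)·-1.808) / (9.1) = -0.937
  x3 = (-12 - (4)·0.230 - (-4)·-0.937 - (0.3)·-1.808) / (9.3) = -1.734
  x4 = (-9 - (-3)·0.230 - (-1.8)·-0.937 - (-3.6)·-1.734) / (9.4) = -1.728
Residual b − A·x = (0.597, -2.000, -0.023, 0.004); ∞-norm = 2.000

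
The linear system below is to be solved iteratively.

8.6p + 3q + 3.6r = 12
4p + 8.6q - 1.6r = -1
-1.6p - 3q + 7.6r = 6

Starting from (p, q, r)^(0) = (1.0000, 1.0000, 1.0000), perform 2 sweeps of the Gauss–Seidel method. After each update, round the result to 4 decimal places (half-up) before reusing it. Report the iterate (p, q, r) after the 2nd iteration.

Iteration 1:
  p = (12 - (3)·1.0000 - (3.6)·1.0000) / (8.6) = 0.6279
  q = (-1 - (4)·0.6279 - (-1.6)·1.0000) / (8.6) = -0.2223
  r = (6 - (-1.6)·0.6279 - (-3)·-0.2223) / (7.6) = 0.8339
Iteration 2:
  p = (12 - (3)·-0.2223 - (3.6)·0.8339) / (8.6) = 1.1238
  q = (-1 - (4)·1.1238 - (-1.6)·0.8339) / (8.6) = -0.4838
  r = (6 - (-1.6)·1.1238 - (-3)·-0.4838) / (7.6) = 0.8351

(1.1238, -0.4838, 0.8351)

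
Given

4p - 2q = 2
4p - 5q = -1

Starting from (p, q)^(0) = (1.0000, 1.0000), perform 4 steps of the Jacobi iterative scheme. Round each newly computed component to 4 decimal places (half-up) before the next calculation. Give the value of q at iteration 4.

Iteration 1:
  p = (2 - (-2)·1.0000) / (4) = 1.0000
  q = (-1 - (4)·1.0000) / (-5) = 1.0000
Iteration 2:
  p = (2 - (-2)·1.0000) / (4) = 1.0000
  q = (-1 - (4)·1.0000) / (-5) = 1.0000
Iteration 3:
  p = (2 - (-2)·1.0000) / (4) = 1.0000
  q = (-1 - (4)·1.0000) / (-5) = 1.0000
Iteration 4:
  p = (2 - (-2)·1.0000) / (4) = 1.0000
  q = (-1 - (4)·1.0000) / (-5) = 1.0000

1.0000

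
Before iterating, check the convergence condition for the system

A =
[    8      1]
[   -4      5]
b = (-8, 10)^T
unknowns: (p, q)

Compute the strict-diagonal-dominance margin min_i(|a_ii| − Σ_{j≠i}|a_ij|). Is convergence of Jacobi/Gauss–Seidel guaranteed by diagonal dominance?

row 1: |8| − (1) = 7
row 2: |5| − (4) = 1
minimum over rows = 1 → strictly diagonally dominant (convergence guaranteed)

1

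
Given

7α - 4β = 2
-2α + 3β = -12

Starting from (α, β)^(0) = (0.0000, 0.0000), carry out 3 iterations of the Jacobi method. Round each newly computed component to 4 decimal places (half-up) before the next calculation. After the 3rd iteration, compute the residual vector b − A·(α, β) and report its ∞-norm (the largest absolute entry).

6.0955

Iteration 1:
  α = (2 - (-4)·0.0000) / (7) = 0.2857
  β = (-12 - (-2)·0.0000) / (3) = -4.0000
Iteration 2:
  α = (2 - (-4)·-4.0000) / (7) = -2.0000
  β = (-12 - (-2)·0.2857) / (3) = -3.8095
Iteration 3:
  α = (2 - (-4)·-3.8095) / (7) = -1.8911
  β = (-12 - (-2)·-2.0000) / (3) = -5.3333
Residual b − A·x = (-6.0955, 0.2177); ∞-norm = 6.0955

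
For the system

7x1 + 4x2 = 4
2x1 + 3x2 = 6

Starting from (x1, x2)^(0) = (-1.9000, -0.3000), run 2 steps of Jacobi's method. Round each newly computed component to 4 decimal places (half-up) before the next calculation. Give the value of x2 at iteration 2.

1.5047

Iteration 1:
  x1 = (4 - (4)·-0.3000) / (7) = 0.7429
  x2 = (6 - (2)·-1.9000) / (3) = 3.2667
Iteration 2:
  x1 = (4 - (4)·3.2667) / (7) = -1.2953
  x2 = (6 - (2)·0.7429) / (3) = 1.5047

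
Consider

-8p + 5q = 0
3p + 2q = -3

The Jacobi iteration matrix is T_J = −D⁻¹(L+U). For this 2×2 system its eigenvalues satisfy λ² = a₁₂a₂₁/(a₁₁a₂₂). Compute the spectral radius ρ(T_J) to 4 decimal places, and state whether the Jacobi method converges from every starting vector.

0.9682

a₁₂a₂₁/(a₁₁a₂₂) = (5)·(3) / ((-8)·(2)) = -0.937500
ρ = √|-0.937500| = √0.937500 = 0.9682
ρ < 1, so Jacobi converges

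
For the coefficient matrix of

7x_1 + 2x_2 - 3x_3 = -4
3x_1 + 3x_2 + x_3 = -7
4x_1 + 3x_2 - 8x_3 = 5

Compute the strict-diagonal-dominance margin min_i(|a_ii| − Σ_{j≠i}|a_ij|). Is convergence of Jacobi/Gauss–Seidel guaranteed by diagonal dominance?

row 1: |7| − (2+3) = 2
row 2: |3| − (3+1) = -1
row 3: |-8| − (4+3) = 1
minimum over rows = -1 → not strictly diagonally dominant

-1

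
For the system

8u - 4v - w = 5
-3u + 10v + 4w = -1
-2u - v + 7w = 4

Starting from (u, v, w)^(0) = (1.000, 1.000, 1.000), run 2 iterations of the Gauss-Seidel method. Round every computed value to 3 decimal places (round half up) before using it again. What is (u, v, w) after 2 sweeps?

(0.676, -0.262, 0.727)

Iteration 1:
  u = (5 - (-4)·1.000 - (-1)·1.000) / (8) = 1.250
  v = (-1 - (-3)·1.250 - (4)·1.000) / (10) = -0.125
  w = (4 - (-2)·1.250 - (-1)·-0.125) / (7) = 0.911
Iteration 2:
  u = (5 - (-4)·-0.125 - (-1)·0.911) / (8) = 0.676
  v = (-1 - (-3)·0.676 - (4)·0.911) / (10) = -0.262
  w = (4 - (-2)·0.676 - (-1)·-0.262) / (7) = 0.727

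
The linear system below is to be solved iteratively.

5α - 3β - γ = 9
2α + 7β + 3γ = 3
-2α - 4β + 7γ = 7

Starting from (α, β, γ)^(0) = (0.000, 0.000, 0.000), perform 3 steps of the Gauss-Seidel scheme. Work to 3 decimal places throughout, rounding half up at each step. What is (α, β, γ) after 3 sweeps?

(1.558, -0.503, 1.158)

Iteration 1:
  α = (9 - (-3)·0.000 - (-1)·0.000) / (5) = 1.800
  β = (3 - (2)·1.800 - (3)·0.000) / (7) = -0.086
  γ = (7 - (-2)·1.800 - (-4)·-0.086) / (7) = 1.465
Iteration 2:
  α = (9 - (-3)·-0.086 - (-1)·1.465) / (5) = 2.041
  β = (3 - (2)·2.041 - (3)·1.465) / (7) = -0.782
  γ = (7 - (-2)·2.041 - (-4)·-0.782) / (7) = 1.136
Iteration 3:
  α = (9 - (-3)·-0.782 - (-1)·1.136) / (5) = 1.558
  β = (3 - (2)·1.558 - (3)·1.136) / (7) = -0.503
  γ = (7 - (-2)·1.558 - (-4)·-0.503) / (7) = 1.158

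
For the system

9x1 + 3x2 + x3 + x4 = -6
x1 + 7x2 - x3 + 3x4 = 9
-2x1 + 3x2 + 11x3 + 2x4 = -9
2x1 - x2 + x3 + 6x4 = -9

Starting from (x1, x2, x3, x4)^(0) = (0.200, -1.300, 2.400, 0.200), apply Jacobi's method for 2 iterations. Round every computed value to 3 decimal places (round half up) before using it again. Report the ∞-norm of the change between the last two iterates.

1.187

Iteration 1:
  x1 = (-6 - (3)·-1.300 - (1)·2.400 - (1)·0.200) / (9) = -0.522
  x2 = (9 - (1)·0.200 - (-1)·2.400 - (3)·0.200) / (7) = 1.514
  x3 = (-9 - (-2)·0.200 - (3)·-1.300 - (2)·0.200) / (11) = -0.464
  x4 = (-9 - (2)·0.200 - (-1)·-1.300 - (1)·2.400) / (6) = -2.183
Iteration 2:
  x1 = (-6 - (3)·1.514 - (1)·-0.464 - (1)·-2.183) / (9) = -0.877
  x2 = (9 - (1)·-0.522 - (-1)·-0.464 - (3)·-2.183) / (7) = 2.230
  x3 = (-9 - (-2)·-0.522 - (3)·1.514 - (2)·-2.183) / (11) = -0.929
  x4 = (-9 - (2)·-0.522 - (-1)·1.514 - (1)·-0.464) / (6) = -0.996
Change: (-0.355, 0.716, -0.465, 1.187) → max |·| = 1.187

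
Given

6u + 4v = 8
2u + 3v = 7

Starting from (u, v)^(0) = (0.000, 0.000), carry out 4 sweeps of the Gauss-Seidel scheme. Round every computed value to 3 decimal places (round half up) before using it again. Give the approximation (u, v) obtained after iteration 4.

Iteration 1:
  u = (8 - (4)·0.000) / (6) = 1.333
  v = (7 - (2)·1.333) / (3) = 1.445
Iteration 2:
  u = (8 - (4)·1.445) / (6) = 0.370
  v = (7 - (2)·0.370) / (3) = 2.087
Iteration 3:
  u = (8 - (4)·2.087) / (6) = -0.058
  v = (7 - (2)·-0.058) / (3) = 2.372
Iteration 4:
  u = (8 - (4)·2.372) / (6) = -0.248
  v = (7 - (2)·-0.248) / (3) = 2.499

(-0.248, 2.499)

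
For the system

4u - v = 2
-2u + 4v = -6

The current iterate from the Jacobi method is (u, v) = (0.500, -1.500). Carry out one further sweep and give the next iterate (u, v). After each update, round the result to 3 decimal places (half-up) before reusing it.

(0.125, -1.250)

One sweep:
  u = (2 - (-1)·-1.500) / (4) = 0.125
  v = (-6 - (-2)·0.500) / (4) = -1.250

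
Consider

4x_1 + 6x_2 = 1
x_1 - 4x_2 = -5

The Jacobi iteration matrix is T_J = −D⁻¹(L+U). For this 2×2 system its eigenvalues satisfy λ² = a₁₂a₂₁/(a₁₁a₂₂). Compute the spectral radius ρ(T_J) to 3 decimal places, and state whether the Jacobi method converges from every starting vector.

0.612

a₁₂a₂₁/(a₁₁a₂₂) = (6)·(1) / ((4)·(-4)) = -0.375000
ρ = √|-0.375000| = √0.375000 = 0.612
ρ < 1, so Jacobi converges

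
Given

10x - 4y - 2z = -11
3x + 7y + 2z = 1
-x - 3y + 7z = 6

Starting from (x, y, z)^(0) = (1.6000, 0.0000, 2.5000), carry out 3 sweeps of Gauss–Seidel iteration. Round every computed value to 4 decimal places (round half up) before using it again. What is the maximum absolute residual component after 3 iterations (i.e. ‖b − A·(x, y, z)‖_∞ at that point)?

0.9698

Iteration 1:
  x = (-11 - (-4)·0.0000 - (-2)·2.5000) / (10) = -0.6000
  y = (1 - (3)·-0.6000 - (2)·2.5000) / (7) = -0.3143
  z = (6 - (-1)·-0.6000 - (-3)·-0.3143) / (7) = 0.6367
Iteration 2:
  x = (-11 - (-4)·-0.3143 - (-2)·0.6367) / (10) = -1.0984
  y = (1 - (3)·-1.0984 - (2)·0.6367) / (7) = 0.4317
  z = (6 - (-1)·-1.0984 - (-3)·0.4317) / (7) = 0.8852
Iteration 3:
  x = (-11 - (-4)·0.4317 - (-2)·0.8852) / (10) = -0.7503
  y = (1 - (3)·-0.7503 - (2)·0.8852) / (7) = 0.2115
  z = (6 - (-1)·-0.7503 - (-3)·0.2115) / (7) = 0.8406
Residual b − A·x = (-0.9698, 0.0892, 0.0000); ∞-norm = 0.9698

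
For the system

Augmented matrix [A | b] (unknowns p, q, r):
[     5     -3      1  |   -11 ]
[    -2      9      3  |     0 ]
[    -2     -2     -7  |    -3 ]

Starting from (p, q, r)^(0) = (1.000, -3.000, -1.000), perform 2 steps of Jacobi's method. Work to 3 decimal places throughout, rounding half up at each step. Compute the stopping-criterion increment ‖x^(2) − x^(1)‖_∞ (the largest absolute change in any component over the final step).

1.734

Iteration 1:
  p = (-11 - (-3)·-3.000 - (1)·-1.000) / (5) = -3.800
  q = (0 - (-2)·1.000 - (3)·-1.000) / (9) = 0.556
  r = (-3 - (-2)·1.000 - (-2)·-3.000) / (-7) = 1.000
Iteration 2:
  p = (-11 - (-3)·0.556 - (1)·1.000) / (5) = -2.066
  q = (0 - (-2)·-3.800 - (3)·1.000) / (9) = -1.178
  r = (-3 - (-2)·-3.800 - (-2)·0.556) / (-7) = 1.355
Change: (1.734, -1.734, 0.355) → max |·| = 1.734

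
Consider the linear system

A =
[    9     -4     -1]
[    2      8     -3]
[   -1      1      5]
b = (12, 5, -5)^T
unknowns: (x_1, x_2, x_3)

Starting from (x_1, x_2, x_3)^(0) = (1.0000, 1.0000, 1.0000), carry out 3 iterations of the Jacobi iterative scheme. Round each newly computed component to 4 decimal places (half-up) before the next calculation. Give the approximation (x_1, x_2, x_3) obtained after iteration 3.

(1.1488, -0.0535, -0.6444)

Iteration 1:
  x_1 = (12 - (-4)·1.0000 - (-1)·1.0000) / (9) = 1.8889
  x_2 = (5 - (2)·1.0000 - (-3)·1.0000) / (8) = 0.7500
  x_3 = (-5 - (-1)·1.0000 - (1)·1.0000) / (5) = -1.0000
Iteration 2:
  x_1 = (12 - (-4)·0.7500 - (-1)·-1.0000) / (9) = 1.5556
  x_2 = (5 - (2)·1.8889 - (-3)·-1.0000) / (8) = -0.2222
  x_3 = (-5 - (-1)·1.8889 - (1)·0.7500) / (5) = -0.7722
Iteration 3:
  x_1 = (12 - (-4)·-0.2222 - (-1)·-0.7722) / (9) = 1.1488
  x_2 = (5 - (2)·1.5556 - (-3)·-0.7722) / (8) = -0.0535
  x_3 = (-5 - (-1)·1.5556 - (1)·-0.2222) / (5) = -0.6444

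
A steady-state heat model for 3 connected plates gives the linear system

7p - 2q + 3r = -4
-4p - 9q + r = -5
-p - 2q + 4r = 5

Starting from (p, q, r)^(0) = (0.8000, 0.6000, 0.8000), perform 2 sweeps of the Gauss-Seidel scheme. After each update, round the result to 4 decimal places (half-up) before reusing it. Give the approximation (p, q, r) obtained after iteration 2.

Iteration 1:
  p = (-4 - (-2)·0.6000 - (3)·0.8000) / (7) = -0.7429
  q = (-5 - (-4)·-0.7429 - (1)·0.8000) / (-9) = 0.9746
  r = (5 - (-1)·-0.7429 - (-2)·0.9746) / (4) = 1.5516
Iteration 2:
  p = (-4 - (-2)·0.9746 - (3)·1.5516) / (7) = -0.9579
  q = (-5 - (-4)·-0.9579 - (1)·1.5516) / (-9) = 1.1537
  r = (5 - (-1)·-0.9579 - (-2)·1.1537) / (4) = 1.5874

(-0.9579, 1.1537, 1.5874)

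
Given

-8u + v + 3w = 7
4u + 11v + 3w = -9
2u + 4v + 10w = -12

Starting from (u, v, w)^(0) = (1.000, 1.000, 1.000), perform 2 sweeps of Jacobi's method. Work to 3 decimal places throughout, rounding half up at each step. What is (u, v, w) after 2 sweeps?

Iteration 1:
  u = (7 - (1)·1.000 - (3)·1.000) / (-8) = -0.375
  v = (-9 - (4)·1.000 - (3)·1.000) / (11) = -1.455
  w = (-12 - (2)·1.000 - (4)·1.000) / (10) = -1.800
Iteration 2:
  u = (7 - (1)·-1.455 - (3)·-1.800) / (-8) = -1.732
  v = (-9 - (4)·-0.375 - (3)·-1.800) / (11) = -0.191
  w = (-12 - (2)·-0.375 - (4)·-1.455) / (10) = -0.543

(-1.732, -0.191, -0.543)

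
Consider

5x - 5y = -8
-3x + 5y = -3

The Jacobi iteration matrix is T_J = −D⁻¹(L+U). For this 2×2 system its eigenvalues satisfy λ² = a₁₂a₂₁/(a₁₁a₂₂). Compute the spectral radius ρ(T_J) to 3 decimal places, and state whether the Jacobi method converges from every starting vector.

0.775

a₁₂a₂₁/(a₁₁a₂₂) = (-5)·(-3) / ((5)·(5)) = 0.600000
ρ = √|0.600000| = √0.600000 = 0.775
ρ < 1, so Jacobi converges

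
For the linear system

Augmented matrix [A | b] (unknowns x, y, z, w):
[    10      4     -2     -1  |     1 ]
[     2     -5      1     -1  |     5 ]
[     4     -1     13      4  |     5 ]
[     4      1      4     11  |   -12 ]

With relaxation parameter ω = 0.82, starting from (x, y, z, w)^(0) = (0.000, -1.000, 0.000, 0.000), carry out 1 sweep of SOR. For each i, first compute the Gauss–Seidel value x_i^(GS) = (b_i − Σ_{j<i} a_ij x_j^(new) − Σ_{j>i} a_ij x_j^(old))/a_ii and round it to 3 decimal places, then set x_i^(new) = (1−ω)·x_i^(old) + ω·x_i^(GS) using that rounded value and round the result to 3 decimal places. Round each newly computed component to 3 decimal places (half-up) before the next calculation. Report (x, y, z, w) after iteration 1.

(0.410, -0.866, 0.157, -0.999)

Iteration 1:
  x: GS value = (1 - (4)·-1.000 - (-2)·0.000 - (-1)·0.000) / (10) = 0.500;  x ← (1−ω)·0.000 + ω·0.500 = 0.410
  y: GS value = (5 - (2)·0.410 - (1)·0.000 - (-1)·0.000) / (-5) = -0.836;  y ← (1−ω)·-1.000 + ω·-0.836 = -0.866
  z: GS value = (5 - (4)·0.410 - (-1)·-0.866 - (4)·0.000) / (13) = 0.192;  z ← (1−ω)·0.000 + ω·0.192 = 0.157
  w: GS value = (-12 - (4)·0.410 - (1)·-0.866 - (4)·0.157) / (11) = -1.218;  w ← (1−ω)·0.000 + ω·-1.218 = -0.999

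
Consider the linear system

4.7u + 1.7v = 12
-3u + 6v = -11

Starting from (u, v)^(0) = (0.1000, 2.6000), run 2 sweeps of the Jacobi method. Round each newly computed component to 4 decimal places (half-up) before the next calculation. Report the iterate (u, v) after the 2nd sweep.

(3.1982, -1.0269)

Iteration 1:
  u = (12 - (1.7)·2.6000) / (4.7) = 1.6128
  v = (-11 - (-3)·0.1000) / (6) = -1.7833
Iteration 2:
  u = (12 - (1.7)·-1.7833) / (4.7) = 3.1982
  v = (-11 - (-3)·1.6128) / (6) = -1.0269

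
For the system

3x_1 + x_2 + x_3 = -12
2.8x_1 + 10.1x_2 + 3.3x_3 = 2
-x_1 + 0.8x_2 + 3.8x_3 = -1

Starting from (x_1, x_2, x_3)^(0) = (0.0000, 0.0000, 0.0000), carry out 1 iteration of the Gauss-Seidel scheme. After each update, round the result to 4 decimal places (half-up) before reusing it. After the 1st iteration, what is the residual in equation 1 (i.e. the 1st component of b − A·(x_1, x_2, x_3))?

0.2840

Iteration 1:
  x_1 = (-12 - (1)·0.0000 - (1)·0.0000) / (3) = -4.0000
  x_2 = (2 - (2.8)·-4.0000 - (3.3)·0.0000) / (10.1) = 1.3069
  x_3 = (-1 - (-1)·-4.0000 - (0.8)·1.3069) / (3.8) = -1.5909
Residual b − A·x = (0.2840, 5.2503, -0.0001)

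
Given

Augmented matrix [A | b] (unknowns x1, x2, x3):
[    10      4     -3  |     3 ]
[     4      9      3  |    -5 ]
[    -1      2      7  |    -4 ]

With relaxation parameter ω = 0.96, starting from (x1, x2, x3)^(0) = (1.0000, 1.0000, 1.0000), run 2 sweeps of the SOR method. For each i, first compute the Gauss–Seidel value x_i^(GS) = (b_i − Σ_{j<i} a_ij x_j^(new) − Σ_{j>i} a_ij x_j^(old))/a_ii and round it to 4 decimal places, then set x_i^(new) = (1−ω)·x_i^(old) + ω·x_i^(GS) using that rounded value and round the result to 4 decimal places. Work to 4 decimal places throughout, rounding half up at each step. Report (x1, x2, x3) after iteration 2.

Iteration 1:
  x1: GS value = (3 - (4)·1.0000 - (-3)·1.0000) / (10) = 0.2000;  x1 ← (1−ω)·1.0000 + ω·0.2000 = 0.2320
  x2: GS value = (-5 - (4)·0.2320 - (3)·1.0000) / (9) = -0.9920;  x2 ← (1−ω)·1.0000 + ω·-0.9920 = -0.9123
  x3: GS value = (-4 - (-1)·0.2320 - (2)·-0.9123) / (7) = -0.2776;  x3 ← (1−ω)·1.0000 + ω·-0.2776 = -0.2265
Iteration 2:
  x1: GS value = (3 - (4)·-0.9123 - (-3)·-0.2265) / (10) = 0.5970;  x1 ← (1−ω)·0.2320 + ω·0.5970 = 0.5824
  x2: GS value = (-5 - (4)·0.5824 - (3)·-0.2265) / (9) = -0.7389;  x2 ← (1−ω)·-0.9123 + ω·-0.7389 = -0.7458
  x3: GS value = (-4 - (-1)·0.5824 - (2)·-0.7458) / (7) = -0.2751;  x3 ← (1−ω)·-0.2265 + ω·-0.2751 = -0.2732

(0.5824, -0.7458, -0.2732)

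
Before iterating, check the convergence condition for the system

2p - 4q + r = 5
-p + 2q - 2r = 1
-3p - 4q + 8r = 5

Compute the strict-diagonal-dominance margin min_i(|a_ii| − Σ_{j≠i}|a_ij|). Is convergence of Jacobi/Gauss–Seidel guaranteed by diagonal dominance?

row 1: |2| − (4+1) = -3
row 2: |2| − (1+2) = -1
row 3: |8| − (3+4) = 1
minimum over rows = -3 → not strictly diagonally dominant

-3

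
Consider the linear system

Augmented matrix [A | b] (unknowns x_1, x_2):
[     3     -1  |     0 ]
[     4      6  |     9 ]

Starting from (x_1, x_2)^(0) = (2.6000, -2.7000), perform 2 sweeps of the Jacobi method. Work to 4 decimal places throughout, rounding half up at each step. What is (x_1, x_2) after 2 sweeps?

Iteration 1:
  x_1 = (0 - (-1)·-2.7000) / (3) = -0.9000
  x_2 = (9 - (4)·2.6000) / (6) = -0.2333
Iteration 2:
  x_1 = (0 - (-1)·-0.2333) / (3) = -0.0778
  x_2 = (9 - (4)·-0.9000) / (6) = 2.1000

(-0.0778, 2.1000)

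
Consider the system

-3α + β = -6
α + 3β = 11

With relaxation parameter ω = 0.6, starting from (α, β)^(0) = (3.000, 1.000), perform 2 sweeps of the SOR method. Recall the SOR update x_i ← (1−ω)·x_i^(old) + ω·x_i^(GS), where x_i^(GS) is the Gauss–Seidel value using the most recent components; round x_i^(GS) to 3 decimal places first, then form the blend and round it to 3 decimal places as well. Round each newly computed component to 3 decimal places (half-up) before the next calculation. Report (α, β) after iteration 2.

(2.656, 2.501)

Iteration 1:
  α: GS value = (-6 - (1)·1.000) / (-3) = 2.333;  α ← (1−ω)·3.000 + ω·2.333 = 2.600
  β: GS value = (11 - (1)·2.600) / (3) = 2.800;  β ← (1−ω)·1.000 + ω·2.800 = 2.080
Iteration 2:
  α: GS value = (-6 - (1)·2.080) / (-3) = 2.693;  α ← (1−ω)·2.600 + ω·2.693 = 2.656
  β: GS value = (11 - (1)·2.656) / (3) = 2.781;  β ← (1−ω)·2.080 + ω·2.781 = 2.501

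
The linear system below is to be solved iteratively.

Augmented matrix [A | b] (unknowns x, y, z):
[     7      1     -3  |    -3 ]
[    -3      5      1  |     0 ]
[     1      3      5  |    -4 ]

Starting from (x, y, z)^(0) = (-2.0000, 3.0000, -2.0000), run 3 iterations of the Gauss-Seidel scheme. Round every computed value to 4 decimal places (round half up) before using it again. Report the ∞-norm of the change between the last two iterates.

0.2832

Iteration 1:
  x = (-3 - (1)·3.0000 - (-3)·-2.0000) / (7) = -1.7143
  y = (0 - (-3)·-1.7143 - (1)·-2.0000) / (5) = -0.6286
  z = (-4 - (1)·-1.7143 - (3)·-0.6286) / (5) = -0.0800
Iteration 2:
  x = (-3 - (1)·-0.6286 - (-3)·-0.0800) / (7) = -0.3731
  y = (0 - (-3)·-0.3731 - (1)·-0.0800) / (5) = -0.2079
  z = (-4 - (1)·-0.3731 - (3)·-0.2079) / (5) = -0.6006
Iteration 3:
  x = (-3 - (1)·-0.2079 - (-3)·-0.6006) / (7) = -0.6563
  y = (0 - (-3)·-0.6563 - (1)·-0.6006) / (5) = -0.2737
  z = (-4 - (1)·-0.6563 - (3)·-0.2737) / (5) = -0.5045
Change: (-0.2832, -0.0658, 0.0961) → max |·| = 0.2832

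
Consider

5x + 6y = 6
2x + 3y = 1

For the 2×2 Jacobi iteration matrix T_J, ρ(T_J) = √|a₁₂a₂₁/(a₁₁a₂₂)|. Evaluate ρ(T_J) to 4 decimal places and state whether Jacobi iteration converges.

0.8944

a₁₂a₂₁/(a₁₁a₂₂) = (6)·(2) / ((5)·(3)) = 0.800000
ρ = √|0.800000| = √0.800000 = 0.8944
ρ < 1, so Jacobi converges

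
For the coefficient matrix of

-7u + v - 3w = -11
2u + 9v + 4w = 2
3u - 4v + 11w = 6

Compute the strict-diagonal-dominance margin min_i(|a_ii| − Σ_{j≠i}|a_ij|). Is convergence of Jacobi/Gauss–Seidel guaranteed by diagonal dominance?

3

row 1: |-7| − (1+3) = 3
row 2: |9| − (2+4) = 3
row 3: |11| − (3+4) = 4
minimum over rows = 3 → strictly diagonally dominant (convergence guaranteed)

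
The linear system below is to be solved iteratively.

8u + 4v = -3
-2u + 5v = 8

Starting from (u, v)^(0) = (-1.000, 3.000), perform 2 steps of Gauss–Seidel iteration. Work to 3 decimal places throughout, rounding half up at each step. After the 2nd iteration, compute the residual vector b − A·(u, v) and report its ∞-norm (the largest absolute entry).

1.720

Iteration 1:
  u = (-3 - (4)·3.000) / (8) = -1.875
  v = (8 - (-2)·-1.875) / (5) = 0.850
Iteration 2:
  u = (-3 - (4)·0.850) / (8) = -0.800
  v = (8 - (-2)·-0.800) / (5) = 1.280
Residual b − A·x = (-1.720, 0.000); ∞-norm = 1.720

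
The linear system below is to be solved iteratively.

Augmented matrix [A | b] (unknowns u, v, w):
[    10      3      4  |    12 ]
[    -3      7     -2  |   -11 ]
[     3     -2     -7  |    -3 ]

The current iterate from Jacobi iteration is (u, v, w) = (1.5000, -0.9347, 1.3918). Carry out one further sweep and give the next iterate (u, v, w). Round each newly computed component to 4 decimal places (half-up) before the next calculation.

(0.9237, -0.5309, 1.3385)

One sweep:
  u = (12 - (3)·-0.9347 - (4)·1.3918) / (10) = 0.9237
  v = (-11 - (-3)·1.5000 - (-2)·1.3918) / (7) = -0.5309
  w = (-3 - (3)·1.5000 - (-2)·-0.9347) / (-7) = 1.3385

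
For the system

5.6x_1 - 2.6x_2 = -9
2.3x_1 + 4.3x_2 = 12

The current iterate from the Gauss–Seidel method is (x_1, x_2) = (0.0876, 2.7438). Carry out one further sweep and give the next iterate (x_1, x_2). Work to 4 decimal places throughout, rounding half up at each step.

(-0.3332, 2.9689)

One sweep:
  x_1 = (-9 - (-2.6)·2.7438) / (5.6) = -0.3332
  x_2 = (12 - (2.3)·-0.3332) / (4.3) = 2.9689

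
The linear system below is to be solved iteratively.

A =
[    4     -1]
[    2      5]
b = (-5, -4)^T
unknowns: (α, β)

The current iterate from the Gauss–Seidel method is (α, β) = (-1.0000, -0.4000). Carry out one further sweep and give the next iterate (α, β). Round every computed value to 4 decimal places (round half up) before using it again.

(-1.3500, -0.2600)

One sweep:
  α = (-5 - (-1)·-0.4000) / (4) = -1.3500
  β = (-4 - (2)·-1.3500) / (5) = -0.2600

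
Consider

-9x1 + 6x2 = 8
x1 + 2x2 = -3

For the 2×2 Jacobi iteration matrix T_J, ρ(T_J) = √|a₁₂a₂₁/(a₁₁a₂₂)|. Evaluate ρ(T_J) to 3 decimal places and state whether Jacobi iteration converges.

0.577

a₁₂a₂₁/(a₁₁a₂₂) = (6)·(1) / ((-9)·(2)) = -0.333333
ρ = √|-0.333333| = √0.333333 = 0.577
ρ < 1, so Jacobi converges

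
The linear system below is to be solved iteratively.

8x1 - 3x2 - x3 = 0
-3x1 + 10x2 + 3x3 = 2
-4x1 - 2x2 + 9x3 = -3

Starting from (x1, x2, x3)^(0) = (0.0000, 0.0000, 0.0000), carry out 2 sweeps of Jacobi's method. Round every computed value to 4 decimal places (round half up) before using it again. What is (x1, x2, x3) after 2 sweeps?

Iteration 1:
  x1 = (0 - (-3)·0.0000 - (-1)·0.0000) / (8) = 0.0000
  x2 = (2 - (-3)·0.0000 - (3)·0.0000) / (10) = 0.2000
  x3 = (-3 - (-4)·0.0000 - (-2)·0.0000) / (9) = -0.3333
Iteration 2:
  x1 = (0 - (-3)·0.2000 - (-1)·-0.3333) / (8) = 0.0333
  x2 = (2 - (-3)·0.0000 - (3)·-0.3333) / (10) = 0.3000
  x3 = (-3 - (-4)·0.0000 - (-2)·0.2000) / (9) = -0.2889

(0.0333, 0.3000, -0.2889)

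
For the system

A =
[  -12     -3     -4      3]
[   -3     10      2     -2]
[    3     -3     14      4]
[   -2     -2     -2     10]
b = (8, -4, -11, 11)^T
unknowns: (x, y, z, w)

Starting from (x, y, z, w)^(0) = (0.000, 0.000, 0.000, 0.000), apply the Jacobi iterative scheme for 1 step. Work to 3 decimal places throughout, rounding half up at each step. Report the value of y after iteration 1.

-0.400

Iteration 1:
  x = (8 - (-3)·0.000 - (-4)·0.000 - (3)·0.000) / (-12) = -0.667
  y = (-4 - (-3)·0.000 - (2)·0.000 - (-2)·0.000) / (10) = -0.400
  z = (-11 - (3)·0.000 - (-3)·0.000 - (4)·0.000) / (14) = -0.786
  w = (11 - (-2)·0.000 - (-2)·0.000 - (-2)·0.000) / (10) = 1.100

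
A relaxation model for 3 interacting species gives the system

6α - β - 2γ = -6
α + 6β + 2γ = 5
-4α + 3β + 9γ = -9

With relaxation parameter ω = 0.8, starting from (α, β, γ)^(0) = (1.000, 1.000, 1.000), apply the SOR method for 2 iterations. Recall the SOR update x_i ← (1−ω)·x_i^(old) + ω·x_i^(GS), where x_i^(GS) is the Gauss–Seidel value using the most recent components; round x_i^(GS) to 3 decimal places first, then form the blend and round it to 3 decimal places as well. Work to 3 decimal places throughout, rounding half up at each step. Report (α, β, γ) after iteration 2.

(-0.980, 1.146, -1.622)

Iteration 1:
  α: GS value = (-6 - (-1)·1.000 - (-2)·1.000) / (6) = -0.500;  α ← (1−ω)·1.000 + ω·-0.500 = -0.200
  β: GS value = (5 - (1)·-0.200 - (2)·1.000) / (6) = 0.533;  β ← (1−ω)·1.000 + ω·0.533 = 0.626
  γ: GS value = (-9 - (-4)·-0.200 - (3)·0.626) / (9) = -1.298;  γ ← (1−ω)·1.000 + ω·-1.298 = -0.838
Iteration 2:
  α: GS value = (-6 - (-1)·0.626 - (-2)·-0.838) / (6) = -1.175;  α ← (1−ω)·-0.200 + ω·-1.175 = -0.980
  β: GS value = (5 - (1)·-0.980 - (2)·-0.838) / (6) = 1.276;  β ← (1−ω)·0.626 + ω·1.276 = 1.146
  γ: GS value = (-9 - (-4)·-0.980 - (3)·1.146) / (9) = -1.818;  γ ← (1−ω)·-0.838 + ω·-1.818 = -1.622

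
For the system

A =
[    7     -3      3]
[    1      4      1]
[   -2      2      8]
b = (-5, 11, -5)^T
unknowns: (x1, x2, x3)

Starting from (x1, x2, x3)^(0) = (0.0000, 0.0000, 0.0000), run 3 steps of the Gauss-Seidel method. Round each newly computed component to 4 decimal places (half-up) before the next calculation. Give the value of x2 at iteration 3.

2.7726

Iteration 1:
  x1 = (-5 - (-3)·0.0000 - (3)·0.0000) / (7) = -0.7143
  x2 = (11 - (1)·-0.7143 - (1)·0.0000) / (4) = 2.9286
  x3 = (-5 - (-2)·-0.7143 - (2)·2.9286) / (8) = -1.5357
Iteration 2:
  x1 = (-5 - (-3)·2.9286 - (3)·-1.5357) / (7) = 1.1990
  x2 = (11 - (1)·1.1990 - (1)·-1.5357) / (4) = 2.8342
  x3 = (-5 - (-2)·1.1990 - (2)·2.8342) / (8) = -1.0338
Iteration 3:
  x1 = (-5 - (-3)·2.8342 - (3)·-1.0338) / (7) = 0.9434
  x2 = (11 - (1)·0.9434 - (1)·-1.0338) / (4) = 2.7726
  x3 = (-5 - (-2)·0.9434 - (2)·2.7726) / (8) = -1.0823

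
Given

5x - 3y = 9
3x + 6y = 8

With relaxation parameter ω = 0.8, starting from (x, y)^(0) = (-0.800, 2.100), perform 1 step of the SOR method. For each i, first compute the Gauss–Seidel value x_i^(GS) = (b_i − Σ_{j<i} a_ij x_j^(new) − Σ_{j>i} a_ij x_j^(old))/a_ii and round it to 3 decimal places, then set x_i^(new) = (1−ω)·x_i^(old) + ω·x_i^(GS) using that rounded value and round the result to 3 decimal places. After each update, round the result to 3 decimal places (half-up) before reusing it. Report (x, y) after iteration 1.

Iteration 1:
  x: GS value = (9 - (-3)·2.100) / (5) = 3.060;  x ← (1−ω)·-0.800 + ω·3.060 = 2.288
  y: GS value = (8 - (3)·2.288) / (6) = 0.189;  y ← (1−ω)·2.100 + ω·0.189 = 0.571

(2.288, 0.571)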